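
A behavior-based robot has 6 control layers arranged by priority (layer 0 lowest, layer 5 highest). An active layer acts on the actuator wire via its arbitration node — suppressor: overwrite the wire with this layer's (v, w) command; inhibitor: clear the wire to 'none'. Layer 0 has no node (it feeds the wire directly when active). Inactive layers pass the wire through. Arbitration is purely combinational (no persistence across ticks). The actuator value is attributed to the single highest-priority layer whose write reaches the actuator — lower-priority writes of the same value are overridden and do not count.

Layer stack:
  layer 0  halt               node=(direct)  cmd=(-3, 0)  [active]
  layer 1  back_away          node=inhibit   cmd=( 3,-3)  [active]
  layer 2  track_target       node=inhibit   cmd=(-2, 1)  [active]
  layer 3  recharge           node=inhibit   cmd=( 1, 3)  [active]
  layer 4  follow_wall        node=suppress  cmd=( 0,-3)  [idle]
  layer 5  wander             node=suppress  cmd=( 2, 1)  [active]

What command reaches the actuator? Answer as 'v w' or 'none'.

L0 halt: active, feeds wire = (-3, 0)
L1 back_away: active, inhibitor → wire = none
L2 track_target: active, inhibitor → wire = none
L3 recharge: active, inhibitor → wire = none
L4 follow_wall: idle → wire stays none
L5 wander: active, suppressor → wire = (2, 1)
actuator = (2, 1)

2 1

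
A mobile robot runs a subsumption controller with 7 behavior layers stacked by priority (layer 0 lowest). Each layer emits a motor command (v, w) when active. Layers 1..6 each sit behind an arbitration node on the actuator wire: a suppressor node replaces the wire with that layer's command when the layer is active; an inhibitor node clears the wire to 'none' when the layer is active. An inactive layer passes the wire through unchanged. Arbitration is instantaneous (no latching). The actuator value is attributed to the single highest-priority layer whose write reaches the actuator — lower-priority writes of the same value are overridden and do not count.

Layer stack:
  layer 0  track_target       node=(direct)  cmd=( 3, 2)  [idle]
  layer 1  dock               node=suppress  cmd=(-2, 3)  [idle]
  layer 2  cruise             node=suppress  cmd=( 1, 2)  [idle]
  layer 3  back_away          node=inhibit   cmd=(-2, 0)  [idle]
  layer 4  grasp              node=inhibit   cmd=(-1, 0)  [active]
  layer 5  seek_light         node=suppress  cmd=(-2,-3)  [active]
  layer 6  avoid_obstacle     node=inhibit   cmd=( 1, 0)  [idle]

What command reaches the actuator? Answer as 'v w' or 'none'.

[0] track_target off; wire := none
[1] dock off; pass none
[2] cruise off; pass none
[3] back_away off; pass none
[4] grasp on (inhibit); wire := none
[5] seek_light on (suppress); wire := (-2, -3)
[6] avoid_obstacle off; pass (-2, -3)
output (-2, -3)

-2 -3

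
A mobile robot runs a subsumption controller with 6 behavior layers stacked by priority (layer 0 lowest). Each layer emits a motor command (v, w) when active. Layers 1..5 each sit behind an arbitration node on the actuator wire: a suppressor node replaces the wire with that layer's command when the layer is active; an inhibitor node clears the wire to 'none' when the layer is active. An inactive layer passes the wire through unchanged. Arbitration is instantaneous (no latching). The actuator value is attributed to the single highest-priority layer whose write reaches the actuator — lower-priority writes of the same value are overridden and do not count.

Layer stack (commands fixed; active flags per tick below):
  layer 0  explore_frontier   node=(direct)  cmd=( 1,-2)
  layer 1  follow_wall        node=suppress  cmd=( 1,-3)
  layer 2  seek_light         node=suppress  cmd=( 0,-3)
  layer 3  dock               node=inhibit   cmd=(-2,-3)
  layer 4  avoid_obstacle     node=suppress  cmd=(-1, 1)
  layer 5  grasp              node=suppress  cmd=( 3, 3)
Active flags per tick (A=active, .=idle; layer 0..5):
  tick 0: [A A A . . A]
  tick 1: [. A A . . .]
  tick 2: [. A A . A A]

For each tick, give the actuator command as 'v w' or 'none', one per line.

3 3
0 -3
3 3

tick 0:
  [0] explore_frontier on; wire := (1, -2)
  [1] follow_wall on (suppress); wire := (1, -3)
  [2] seek_light on (suppress); wire := (0, -3)
  [3] dock off; pass (0, -3)
  [4] avoid_obstacle off; pass (0, -3)
  [5] grasp on (suppress); wire := (3, 3)
  output (3, 3)
tick 1:
  [0] explore_frontier off; wire := none
  [1] follow_wall on (suppress); wire := (1, -3)
  [2] seek_light on (suppress); wire := (0, -3)
  [3] dock off; pass (0, -3)
  [4] avoid_obstacle off; pass (0, -3)
  [5] grasp off; pass (0, -3)
  output (0, -3)
tick 2:
  [0] explore_frontier off; wire := none
  [1] follow_wall on (suppress); wire := (1, -3)
  [2] seek_light on (suppress); wire := (0, -3)
  [3] dock off; pass (0, -3)
  [4] avoid_obstacle on (suppress); wire := (-1, 1)
  [5] grasp on (suppress); wire := (3, 3)
  output (3, 3)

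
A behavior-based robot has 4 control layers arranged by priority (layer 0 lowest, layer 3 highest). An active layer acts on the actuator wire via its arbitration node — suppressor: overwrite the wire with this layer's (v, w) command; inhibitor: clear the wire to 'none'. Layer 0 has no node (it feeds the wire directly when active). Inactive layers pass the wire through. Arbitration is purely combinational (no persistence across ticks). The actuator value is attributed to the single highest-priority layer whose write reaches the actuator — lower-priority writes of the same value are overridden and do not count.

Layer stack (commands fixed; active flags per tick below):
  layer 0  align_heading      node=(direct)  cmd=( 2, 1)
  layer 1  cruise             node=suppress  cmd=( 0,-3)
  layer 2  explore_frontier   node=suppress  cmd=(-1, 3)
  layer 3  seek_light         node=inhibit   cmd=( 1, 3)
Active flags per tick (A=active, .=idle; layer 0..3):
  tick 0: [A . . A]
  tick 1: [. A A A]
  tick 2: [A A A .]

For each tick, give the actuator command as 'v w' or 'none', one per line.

tick 0:
  L0 align_heading: active, feeds wire = (2, 1)
  L1 cruise: idle → wire stays (2, 1)
  L2 explore_frontier: idle → wire stays (2, 1)
  L3 seek_light: active, inhibitor → wire = none
  actuator = none
tick 1:
  L0 align_heading: idle → wire = none
  L1 cruise: active, suppressor → wire = (0, -3)
  L2 explore_frontier: active, suppressor → wire = (-1, 3)
  L3 seek_light: active, inhibitor → wire = none
  actuator = none
tick 2:
  L0 align_heading: active, feeds wire = (2, 1)
  L1 cruise: active, suppressor → wire = (0, -3)
  L2 explore_frontier: active, suppressor → wire = (-1, 3)
  L3 seek_light: idle → wire stays (-1, 3)
  actuator = (-1, 3)

none
none
-1 3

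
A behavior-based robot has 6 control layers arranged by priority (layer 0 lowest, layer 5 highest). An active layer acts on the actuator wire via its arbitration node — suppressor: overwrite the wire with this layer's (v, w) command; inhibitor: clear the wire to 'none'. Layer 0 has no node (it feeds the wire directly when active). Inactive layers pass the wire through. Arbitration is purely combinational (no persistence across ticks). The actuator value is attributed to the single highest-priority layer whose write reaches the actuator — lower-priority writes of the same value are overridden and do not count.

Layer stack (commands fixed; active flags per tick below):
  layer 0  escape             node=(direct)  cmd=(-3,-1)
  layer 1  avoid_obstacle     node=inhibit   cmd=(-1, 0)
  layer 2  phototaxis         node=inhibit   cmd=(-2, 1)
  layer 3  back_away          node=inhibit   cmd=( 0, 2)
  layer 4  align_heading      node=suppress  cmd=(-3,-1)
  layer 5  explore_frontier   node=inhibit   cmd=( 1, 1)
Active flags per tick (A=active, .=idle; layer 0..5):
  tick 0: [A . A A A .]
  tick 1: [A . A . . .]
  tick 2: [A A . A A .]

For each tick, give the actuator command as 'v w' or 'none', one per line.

-3 -1
none
-3 -1

tick 0:
  [0] escape on; wire := (-3, -1)
  [1] avoid_obstacle off; pass (-3, -1)
  [2] phototaxis on (inhibit); wire := none
  [3] back_away on (inhibit); wire := none
  [4] align_heading on (suppress); wire := (-3, -1)
  [5] explore_frontier off; pass (-3, -1)
  output (-3, -1)
tick 1:
  [0] escape on; wire := (-3, -1)
  [1] avoid_obstacle off; pass (-3, -1)
  [2] phototaxis on (inhibit); wire := none
  [3] back_away off; pass none
  [4] align_heading off; pass none
  [5] explore_frontier off; pass none
  output none
tick 2:
  [0] escape on; wire := (-3, -1)
  [1] avoid_obstacle on (inhibit); wire := none
  [2] phototaxis off; pass none
  [3] back_away on (inhibit); wire := none
  [4] align_heading on (suppress); wire := (-3, -1)
  [5] explore_frontier off; pass (-3, -1)
  output (-3, -1)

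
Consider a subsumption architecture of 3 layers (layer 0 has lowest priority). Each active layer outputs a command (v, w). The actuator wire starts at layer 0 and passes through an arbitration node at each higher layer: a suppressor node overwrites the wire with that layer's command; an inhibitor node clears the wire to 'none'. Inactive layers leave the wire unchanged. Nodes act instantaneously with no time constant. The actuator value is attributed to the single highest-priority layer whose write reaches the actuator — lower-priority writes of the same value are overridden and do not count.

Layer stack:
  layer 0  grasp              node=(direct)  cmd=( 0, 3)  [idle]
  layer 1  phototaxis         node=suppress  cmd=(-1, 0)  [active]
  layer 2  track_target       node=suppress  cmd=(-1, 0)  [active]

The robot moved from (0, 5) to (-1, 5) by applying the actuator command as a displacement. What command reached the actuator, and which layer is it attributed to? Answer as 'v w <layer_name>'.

displacement = (-1, 5) − (0, 5) = (-1, 0)
layer 0 (grasp) idle — none
layer 1 (phototaxis) active — suppresses: (-1, 0)
layer 2 (track_target) active — suppresses: (-1, 0)
→ actuator (-1, 0) — from layer 2 (track_target)

-1 0 track_target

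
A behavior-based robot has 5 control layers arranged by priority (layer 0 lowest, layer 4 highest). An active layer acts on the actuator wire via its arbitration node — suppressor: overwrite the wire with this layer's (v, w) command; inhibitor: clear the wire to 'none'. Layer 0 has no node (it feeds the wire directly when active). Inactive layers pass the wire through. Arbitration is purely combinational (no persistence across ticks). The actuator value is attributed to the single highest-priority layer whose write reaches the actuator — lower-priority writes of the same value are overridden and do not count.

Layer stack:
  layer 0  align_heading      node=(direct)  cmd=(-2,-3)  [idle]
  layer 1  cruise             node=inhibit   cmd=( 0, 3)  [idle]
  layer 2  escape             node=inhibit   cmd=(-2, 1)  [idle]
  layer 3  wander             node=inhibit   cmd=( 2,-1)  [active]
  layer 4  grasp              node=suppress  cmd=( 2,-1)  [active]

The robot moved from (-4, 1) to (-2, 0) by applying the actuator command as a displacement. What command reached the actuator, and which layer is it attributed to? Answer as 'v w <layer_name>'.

displacement = (-2, 0) − (-4, 1) = (2, -1)
L0 align_heading: idle → wire = none
L1 cruise: idle → wire stays none
L2 escape: idle → wire stays none
L3 wander: active, inhibitor → wire = none
L4 grasp: active, suppressor → wire = (2, -1)
actuator = (2, -1) — from layer 4 (grasp)

2 -1 grasp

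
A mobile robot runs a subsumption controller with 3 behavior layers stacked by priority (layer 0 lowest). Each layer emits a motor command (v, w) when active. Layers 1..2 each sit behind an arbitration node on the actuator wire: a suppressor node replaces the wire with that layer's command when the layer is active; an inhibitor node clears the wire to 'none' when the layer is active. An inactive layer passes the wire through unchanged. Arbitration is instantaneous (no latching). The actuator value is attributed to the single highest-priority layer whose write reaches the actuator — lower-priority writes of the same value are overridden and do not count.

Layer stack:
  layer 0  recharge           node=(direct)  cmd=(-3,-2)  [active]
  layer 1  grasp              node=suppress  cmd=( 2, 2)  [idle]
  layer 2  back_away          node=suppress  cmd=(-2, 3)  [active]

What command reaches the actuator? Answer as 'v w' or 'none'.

layer 0 (recharge) active — direct: (-3, -2)
layer 1 (grasp) idle — unchanged: (-3, -2)
layer 2 (back_away) active — suppresses: (-2, 3)
→ actuator (-2, 3)

-2 3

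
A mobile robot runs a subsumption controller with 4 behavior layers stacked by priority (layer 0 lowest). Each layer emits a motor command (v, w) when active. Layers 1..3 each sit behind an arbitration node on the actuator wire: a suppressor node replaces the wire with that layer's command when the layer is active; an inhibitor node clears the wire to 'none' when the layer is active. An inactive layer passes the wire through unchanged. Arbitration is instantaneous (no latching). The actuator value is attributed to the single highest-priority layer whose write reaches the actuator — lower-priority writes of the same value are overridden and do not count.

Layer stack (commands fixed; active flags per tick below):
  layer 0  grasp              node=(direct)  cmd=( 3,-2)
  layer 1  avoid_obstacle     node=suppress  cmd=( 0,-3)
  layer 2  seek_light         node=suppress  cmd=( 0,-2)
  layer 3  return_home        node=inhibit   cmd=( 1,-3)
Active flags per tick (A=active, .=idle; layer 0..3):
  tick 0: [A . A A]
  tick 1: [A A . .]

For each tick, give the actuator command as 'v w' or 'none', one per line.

tick 0:
  layer 0 (grasp) active — direct: (3, -2)
  layer 1 (avoid_obstacle) idle — unchanged: (3, -2)
  layer 2 (seek_light) active — suppresses: (0, -2)
  layer 3 (return_home) active — inhibits: none
  → actuator none
tick 1:
  layer 0 (grasp) active — direct: (3, -2)
  layer 1 (avoid_obstacle) active — suppresses: (0, -3)
  layer 2 (seek_light) idle — unchanged: (0, -3)
  layer 3 (return_home) idle — unchanged: (0, -3)
  → actuator (0, -3)

none
0 -3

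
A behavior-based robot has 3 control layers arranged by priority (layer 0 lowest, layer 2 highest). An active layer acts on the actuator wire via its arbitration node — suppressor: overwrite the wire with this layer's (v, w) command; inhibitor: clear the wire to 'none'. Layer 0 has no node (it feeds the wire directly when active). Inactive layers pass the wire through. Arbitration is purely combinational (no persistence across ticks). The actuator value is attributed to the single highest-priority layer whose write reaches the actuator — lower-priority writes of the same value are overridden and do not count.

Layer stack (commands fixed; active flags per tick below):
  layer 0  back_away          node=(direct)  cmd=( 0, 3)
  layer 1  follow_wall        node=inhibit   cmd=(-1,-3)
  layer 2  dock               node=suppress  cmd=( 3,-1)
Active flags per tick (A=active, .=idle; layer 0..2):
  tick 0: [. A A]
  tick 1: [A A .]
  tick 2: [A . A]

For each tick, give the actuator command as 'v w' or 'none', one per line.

tick 0:
  [0] back_away off; wire := none
  [1] follow_wall on (inhibit); wire := none
  [2] dock on (suppress); wire := (3, -1)
  output (3, -1)
tick 1:
  [0] back_away on; wire := (0, 3)
  [1] follow_wall on (inhibit); wire := none
  [2] dock off; pass none
  output none
tick 2:
  [0] back_away on; wire := (0, 3)
  [1] follow_wall off; pass (0, 3)
  [2] dock on (suppress); wire := (3, -1)
  output (3, -1)

3 -1
none
3 -1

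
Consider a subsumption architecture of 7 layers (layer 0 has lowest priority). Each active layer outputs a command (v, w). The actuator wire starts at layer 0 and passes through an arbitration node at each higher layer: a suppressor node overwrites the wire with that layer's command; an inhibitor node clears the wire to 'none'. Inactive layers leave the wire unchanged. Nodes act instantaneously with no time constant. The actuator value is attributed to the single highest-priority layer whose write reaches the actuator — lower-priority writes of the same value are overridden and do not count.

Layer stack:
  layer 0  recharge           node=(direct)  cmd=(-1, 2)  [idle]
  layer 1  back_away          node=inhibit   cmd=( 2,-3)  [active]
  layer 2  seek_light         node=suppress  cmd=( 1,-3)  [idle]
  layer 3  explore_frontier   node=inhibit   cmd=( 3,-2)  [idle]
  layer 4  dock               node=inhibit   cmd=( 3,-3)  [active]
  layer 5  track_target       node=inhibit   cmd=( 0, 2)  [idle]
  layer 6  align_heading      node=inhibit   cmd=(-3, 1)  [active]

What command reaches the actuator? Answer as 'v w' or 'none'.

[0] recharge off; wire := none
[1] back_away on (inhibit); wire := none
[2] seek_light off; pass none
[3] explore_frontier off; pass none
[4] dock on (inhibit); wire := none
[5] track_target off; pass none
[6] align_heading on (inhibit); wire := none
output none

none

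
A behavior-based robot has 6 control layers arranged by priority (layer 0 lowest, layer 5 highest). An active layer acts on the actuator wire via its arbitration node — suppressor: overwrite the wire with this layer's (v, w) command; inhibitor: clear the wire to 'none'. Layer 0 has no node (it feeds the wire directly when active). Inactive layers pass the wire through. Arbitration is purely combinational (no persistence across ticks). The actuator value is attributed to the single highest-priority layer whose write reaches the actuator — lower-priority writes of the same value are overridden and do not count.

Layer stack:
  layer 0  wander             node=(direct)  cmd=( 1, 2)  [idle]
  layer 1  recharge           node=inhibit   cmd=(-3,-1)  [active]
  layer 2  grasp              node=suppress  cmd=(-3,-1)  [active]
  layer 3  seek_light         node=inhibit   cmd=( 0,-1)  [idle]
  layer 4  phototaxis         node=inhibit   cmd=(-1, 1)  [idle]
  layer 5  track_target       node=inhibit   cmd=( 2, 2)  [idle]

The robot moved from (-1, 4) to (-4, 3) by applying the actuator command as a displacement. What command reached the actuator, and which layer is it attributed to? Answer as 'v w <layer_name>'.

-3 -1 grasp

displacement = (-4, 3) − (-1, 4) = (-3, -1)
layer 0 (wander) idle — none
layer 1 (recharge) active — inhibits: none
layer 2 (grasp) active — suppresses: (-3, -1)
layer 3 (seek_light) idle — unchanged: (-3, -1)
layer 4 (phototaxis) idle — unchanged: (-3, -1)
layer 5 (track_target) idle — unchanged: (-3, -1)
→ actuator (-3, -1) — from layer 2 (grasp)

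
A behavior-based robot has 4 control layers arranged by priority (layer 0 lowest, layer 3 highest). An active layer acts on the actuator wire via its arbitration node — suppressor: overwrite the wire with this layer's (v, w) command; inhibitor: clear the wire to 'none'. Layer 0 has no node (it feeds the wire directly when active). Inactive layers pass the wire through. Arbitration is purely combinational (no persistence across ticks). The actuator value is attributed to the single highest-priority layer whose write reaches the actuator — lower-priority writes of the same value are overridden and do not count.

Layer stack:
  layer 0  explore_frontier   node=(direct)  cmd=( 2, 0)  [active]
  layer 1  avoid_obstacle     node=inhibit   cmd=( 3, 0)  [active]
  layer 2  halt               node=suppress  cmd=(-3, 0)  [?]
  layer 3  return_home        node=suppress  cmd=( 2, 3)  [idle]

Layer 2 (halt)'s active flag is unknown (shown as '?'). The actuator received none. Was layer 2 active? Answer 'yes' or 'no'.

no

If layer 2 is active=yes:
  actuator would be (-3, 0)
If layer 2 is active=no:
  actuator would be none
Observed none, so layer 2 was idle.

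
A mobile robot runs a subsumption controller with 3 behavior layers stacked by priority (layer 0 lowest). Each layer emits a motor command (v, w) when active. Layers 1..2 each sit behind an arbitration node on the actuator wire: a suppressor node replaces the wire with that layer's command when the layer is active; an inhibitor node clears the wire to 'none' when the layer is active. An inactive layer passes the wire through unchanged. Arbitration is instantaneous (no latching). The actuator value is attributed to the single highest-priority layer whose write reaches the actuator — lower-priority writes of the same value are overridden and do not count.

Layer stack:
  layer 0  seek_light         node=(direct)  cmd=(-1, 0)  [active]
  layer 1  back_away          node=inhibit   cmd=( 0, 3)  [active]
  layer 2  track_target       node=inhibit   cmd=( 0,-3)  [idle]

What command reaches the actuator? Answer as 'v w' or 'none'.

[0] seek_light on; wire := (-1, 0)
[1] back_away on (inhibit); wire := none
[2] track_target off; pass none
output none

none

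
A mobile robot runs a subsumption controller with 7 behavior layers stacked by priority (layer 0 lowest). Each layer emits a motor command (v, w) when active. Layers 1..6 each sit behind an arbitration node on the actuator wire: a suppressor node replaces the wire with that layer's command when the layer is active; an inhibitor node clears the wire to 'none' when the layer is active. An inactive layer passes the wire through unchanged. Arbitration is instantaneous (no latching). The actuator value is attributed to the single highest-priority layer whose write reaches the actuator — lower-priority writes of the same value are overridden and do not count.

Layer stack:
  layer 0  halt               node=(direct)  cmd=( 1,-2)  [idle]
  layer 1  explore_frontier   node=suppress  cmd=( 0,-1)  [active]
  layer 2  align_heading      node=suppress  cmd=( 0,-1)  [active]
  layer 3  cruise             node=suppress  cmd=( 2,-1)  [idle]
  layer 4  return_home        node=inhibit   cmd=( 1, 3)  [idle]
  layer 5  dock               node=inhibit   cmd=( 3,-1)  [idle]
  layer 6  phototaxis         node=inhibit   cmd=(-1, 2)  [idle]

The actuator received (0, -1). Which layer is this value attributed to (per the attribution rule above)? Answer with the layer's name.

L0 halt: idle → wire = none
L1 explore_frontier: active, suppressor → wire = (0, -1)
L2 align_heading: active, suppressor → wire = (0, -1)
L3 cruise: idle → wire stays (0, -1)
L4 return_home: idle → wire stays (0, -1)
L5 dock: idle → wire stays (0, -1)
L6 phototaxis: idle → wire stays (0, -1)
actuator = (0, -1)
last writer: layer 2 = align_heading

align_heading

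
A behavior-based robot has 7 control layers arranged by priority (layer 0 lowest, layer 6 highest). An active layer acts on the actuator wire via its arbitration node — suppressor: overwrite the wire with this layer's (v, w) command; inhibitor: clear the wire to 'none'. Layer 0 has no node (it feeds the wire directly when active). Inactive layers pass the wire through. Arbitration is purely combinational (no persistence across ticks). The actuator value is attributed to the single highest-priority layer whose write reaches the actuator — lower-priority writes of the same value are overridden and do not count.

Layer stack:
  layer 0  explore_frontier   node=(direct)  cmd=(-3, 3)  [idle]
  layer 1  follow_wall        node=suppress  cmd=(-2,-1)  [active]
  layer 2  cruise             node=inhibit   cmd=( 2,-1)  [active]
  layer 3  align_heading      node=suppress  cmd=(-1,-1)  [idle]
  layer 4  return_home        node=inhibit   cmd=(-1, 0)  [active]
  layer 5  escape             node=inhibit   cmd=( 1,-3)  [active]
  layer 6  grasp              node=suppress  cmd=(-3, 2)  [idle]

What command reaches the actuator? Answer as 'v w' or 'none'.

[0] explore_frontier off; wire := none
[1] follow_wall on (suppress); wire := (-2, -1)
[2] cruise on (inhibit); wire := none
[3] align_heading off; pass none
[4] return_home on (inhibit); wire := none
[5] escape on (inhibit); wire := none
[6] grasp off; pass none
output none

none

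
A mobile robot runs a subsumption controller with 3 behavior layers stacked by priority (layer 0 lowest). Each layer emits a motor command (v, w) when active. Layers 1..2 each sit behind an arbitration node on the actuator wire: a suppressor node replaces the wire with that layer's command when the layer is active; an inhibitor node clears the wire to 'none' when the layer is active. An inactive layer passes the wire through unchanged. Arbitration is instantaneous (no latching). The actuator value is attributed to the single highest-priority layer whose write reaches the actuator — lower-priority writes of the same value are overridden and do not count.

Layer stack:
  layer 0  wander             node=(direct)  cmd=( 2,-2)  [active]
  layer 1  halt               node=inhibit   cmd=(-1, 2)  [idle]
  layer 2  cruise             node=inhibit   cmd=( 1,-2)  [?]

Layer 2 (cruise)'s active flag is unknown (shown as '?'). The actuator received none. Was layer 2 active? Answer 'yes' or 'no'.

If layer 2 is active=yes:
  actuator would be none
If layer 2 is active=no:
  actuator would be (2, -2)
Observed none, so layer 2 was active.

yes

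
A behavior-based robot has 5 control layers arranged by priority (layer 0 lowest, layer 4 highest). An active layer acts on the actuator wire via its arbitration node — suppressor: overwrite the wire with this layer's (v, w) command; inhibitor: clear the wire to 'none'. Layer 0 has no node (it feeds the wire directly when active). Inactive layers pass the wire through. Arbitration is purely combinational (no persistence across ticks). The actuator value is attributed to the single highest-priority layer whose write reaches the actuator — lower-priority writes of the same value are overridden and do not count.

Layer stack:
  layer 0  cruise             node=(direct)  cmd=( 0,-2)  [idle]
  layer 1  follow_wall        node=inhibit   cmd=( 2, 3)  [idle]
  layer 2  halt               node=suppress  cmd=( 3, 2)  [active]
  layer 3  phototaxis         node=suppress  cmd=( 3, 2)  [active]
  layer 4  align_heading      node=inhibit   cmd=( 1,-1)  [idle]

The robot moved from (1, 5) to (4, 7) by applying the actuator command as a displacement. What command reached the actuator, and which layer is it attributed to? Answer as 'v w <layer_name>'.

3 2 phototaxis

displacement = (4, 7) − (1, 5) = (3, 2)
[0] cruise off; wire := none
[1] follow_wall off; pass none
[2] halt on (suppress); wire := (3, 2)
[3] phototaxis on (suppress); wire := (3, 2)
[4] align_heading off; pass (3, 2)
output (3, 2) — from layer 3 (phototaxis)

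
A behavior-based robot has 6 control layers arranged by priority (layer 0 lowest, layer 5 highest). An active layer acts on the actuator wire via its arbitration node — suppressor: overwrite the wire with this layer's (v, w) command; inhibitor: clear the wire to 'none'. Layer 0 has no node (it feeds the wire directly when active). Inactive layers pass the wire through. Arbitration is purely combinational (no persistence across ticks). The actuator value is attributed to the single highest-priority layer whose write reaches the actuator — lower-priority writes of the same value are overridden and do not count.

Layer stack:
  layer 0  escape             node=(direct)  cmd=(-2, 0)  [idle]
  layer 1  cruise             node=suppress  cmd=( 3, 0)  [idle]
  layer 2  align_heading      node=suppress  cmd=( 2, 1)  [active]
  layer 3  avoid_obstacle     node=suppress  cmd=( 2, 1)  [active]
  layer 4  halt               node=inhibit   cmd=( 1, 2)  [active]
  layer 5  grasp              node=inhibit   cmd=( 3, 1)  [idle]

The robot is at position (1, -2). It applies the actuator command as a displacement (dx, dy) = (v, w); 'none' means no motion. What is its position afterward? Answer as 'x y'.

L0 escape: idle → wire = none
L1 cruise: idle → wire stays none
L2 align_heading: active, suppressor → wire = (2, 1)
L3 avoid_obstacle: active, suppressor → wire = (2, 1)
L4 halt: active, inhibitor → wire = none
L5 grasp: idle → wire stays none
actuator = none
position: (1, -2) + none = (1, -2)

1 -2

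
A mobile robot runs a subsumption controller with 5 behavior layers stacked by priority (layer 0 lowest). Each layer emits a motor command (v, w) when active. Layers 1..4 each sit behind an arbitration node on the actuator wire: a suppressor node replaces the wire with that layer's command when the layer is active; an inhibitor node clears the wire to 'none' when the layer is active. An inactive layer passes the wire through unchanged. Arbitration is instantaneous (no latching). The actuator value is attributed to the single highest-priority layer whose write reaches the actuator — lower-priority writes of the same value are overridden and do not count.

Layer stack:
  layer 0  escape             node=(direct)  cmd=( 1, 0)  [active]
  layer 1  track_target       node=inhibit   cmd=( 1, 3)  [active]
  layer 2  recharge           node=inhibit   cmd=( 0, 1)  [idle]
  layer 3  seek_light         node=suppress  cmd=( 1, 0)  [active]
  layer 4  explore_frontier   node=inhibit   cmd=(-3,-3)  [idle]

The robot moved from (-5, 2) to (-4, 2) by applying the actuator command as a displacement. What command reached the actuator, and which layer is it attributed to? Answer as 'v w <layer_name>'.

displacement = (-4, 2) − (-5, 2) = (1, 0)
[0] escape on; wire := (1, 0)
[1] track_target on (inhibit); wire := none
[2] recharge off; pass none
[3] seek_light on (suppress); wire := (1, 0)
[4] explore_frontier off; pass (1, 0)
output (1, 0) — from layer 3 (seek_light)

1 0 seek_light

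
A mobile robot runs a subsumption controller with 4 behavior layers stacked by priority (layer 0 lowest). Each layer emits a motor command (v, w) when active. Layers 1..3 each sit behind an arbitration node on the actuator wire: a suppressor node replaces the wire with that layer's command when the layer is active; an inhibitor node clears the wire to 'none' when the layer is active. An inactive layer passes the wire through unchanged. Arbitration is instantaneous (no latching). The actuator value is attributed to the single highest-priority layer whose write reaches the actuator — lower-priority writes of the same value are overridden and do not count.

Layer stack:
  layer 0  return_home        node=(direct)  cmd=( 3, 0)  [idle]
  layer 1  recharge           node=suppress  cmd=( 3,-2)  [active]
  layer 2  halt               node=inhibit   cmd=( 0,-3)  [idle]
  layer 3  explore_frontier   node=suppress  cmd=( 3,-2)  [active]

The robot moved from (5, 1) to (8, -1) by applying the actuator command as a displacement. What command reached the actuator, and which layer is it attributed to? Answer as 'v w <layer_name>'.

displacement = (8, -1) − (5, 1) = (3, -2)
layer 0 (return_home) idle — none
layer 1 (recharge) active — suppresses: (3, -2)
layer 2 (halt) idle — unchanged: (3, -2)
layer 3 (explore_frontier) active — suppresses: (3, -2)
→ actuator (3, -2) — from layer 3 (explore_frontier)

3 -2 explore_frontier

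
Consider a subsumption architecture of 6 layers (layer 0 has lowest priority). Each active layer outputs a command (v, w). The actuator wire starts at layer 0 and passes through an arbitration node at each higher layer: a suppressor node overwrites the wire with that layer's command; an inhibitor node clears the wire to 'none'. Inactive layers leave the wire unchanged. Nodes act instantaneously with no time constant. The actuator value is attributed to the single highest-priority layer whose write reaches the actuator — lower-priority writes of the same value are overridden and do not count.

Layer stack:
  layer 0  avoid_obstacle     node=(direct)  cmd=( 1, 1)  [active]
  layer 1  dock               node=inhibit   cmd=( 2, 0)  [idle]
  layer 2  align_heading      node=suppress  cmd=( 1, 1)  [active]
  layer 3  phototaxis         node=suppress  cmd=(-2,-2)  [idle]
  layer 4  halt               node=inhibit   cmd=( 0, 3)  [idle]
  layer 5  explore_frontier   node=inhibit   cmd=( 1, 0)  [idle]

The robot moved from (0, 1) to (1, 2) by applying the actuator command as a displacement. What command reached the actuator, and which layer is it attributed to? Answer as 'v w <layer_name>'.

1 1 align_heading

displacement = (1, 2) − (0, 1) = (1, 1)
[0] avoid_obstacle on; wire := (1, 1)
[1] dock off; pass (1, 1)
[2] align_heading on (suppress); wire := (1, 1)
[3] phototaxis off; pass (1, 1)
[4] halt off; pass (1, 1)
[5] explore_frontier off; pass (1, 1)
output (1, 1) — from layer 2 (align_heading)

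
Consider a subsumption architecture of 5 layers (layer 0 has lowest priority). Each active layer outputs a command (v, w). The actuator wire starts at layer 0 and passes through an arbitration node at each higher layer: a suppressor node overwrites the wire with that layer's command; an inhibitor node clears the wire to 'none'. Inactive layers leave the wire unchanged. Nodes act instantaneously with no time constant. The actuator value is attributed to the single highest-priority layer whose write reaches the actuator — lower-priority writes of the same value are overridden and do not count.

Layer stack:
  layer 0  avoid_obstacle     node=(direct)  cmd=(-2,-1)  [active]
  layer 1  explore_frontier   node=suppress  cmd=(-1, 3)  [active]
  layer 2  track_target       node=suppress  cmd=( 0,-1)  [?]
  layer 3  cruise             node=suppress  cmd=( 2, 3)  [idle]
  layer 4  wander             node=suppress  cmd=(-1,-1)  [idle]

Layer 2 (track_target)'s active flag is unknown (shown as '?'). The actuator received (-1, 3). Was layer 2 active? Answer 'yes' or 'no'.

no

If layer 2 is active=yes:
  actuator would be (0, -1)
If layer 2 is active=no:
  actuator would be (-1, 3)
Observed (-1, 3), so layer 2 was idle.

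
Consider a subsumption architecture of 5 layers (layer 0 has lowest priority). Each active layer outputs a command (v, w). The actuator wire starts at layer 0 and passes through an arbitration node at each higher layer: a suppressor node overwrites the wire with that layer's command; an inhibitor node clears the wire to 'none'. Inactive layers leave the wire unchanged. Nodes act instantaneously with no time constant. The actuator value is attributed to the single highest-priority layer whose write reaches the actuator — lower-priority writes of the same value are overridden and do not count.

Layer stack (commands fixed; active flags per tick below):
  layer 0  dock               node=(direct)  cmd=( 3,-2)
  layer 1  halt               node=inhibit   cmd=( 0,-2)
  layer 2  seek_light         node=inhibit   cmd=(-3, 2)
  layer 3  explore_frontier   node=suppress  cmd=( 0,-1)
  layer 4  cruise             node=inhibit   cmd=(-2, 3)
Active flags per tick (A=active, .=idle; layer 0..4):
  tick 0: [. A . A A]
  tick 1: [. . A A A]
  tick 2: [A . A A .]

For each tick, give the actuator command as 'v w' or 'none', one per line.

none
none
0 -1

tick 0:
  L0 dock: idle → wire = none
  L1 halt: active, inhibitor → wire = none
  L2 seek_light: idle → wire stays none
  L3 explore_frontier: active, suppressor → wire = (0, -1)
  L4 cruise: active, inhibitor → wire = none
  actuator = none
tick 1:
  L0 dock: idle → wire = none
  L1 halt: idle → wire stays none
  L2 seek_light: active, inhibitor → wire = none
  L3 explore_frontier: active, suppressor → wire = (0, -1)
  L4 cruise: active, inhibitor → wire = none
  actuator = none
tick 2:
  L0 dock: active, feeds wire = (3, -2)
  L1 halt: idle → wire stays (3, -2)
  L2 seek_light: active, inhibitor → wire = none
  L3 explore_frontier: active, suppressor → wire = (0, -1)
  L4 cruise: idle → wire stays (0, -1)
  actuator = (0, -1)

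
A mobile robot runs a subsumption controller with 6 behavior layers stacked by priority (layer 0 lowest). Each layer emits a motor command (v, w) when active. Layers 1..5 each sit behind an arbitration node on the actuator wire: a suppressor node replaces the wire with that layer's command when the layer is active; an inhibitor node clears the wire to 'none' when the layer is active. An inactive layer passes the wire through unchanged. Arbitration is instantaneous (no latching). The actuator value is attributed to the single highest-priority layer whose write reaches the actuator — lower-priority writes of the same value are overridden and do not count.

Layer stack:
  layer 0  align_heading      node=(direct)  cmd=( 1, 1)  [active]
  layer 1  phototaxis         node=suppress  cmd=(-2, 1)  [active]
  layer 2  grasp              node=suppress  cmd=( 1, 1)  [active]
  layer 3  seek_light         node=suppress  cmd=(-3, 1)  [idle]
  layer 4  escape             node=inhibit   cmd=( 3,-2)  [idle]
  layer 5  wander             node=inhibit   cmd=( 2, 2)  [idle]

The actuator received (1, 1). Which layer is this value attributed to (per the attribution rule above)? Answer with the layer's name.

grasp

L0 align_heading: active, feeds wire = (1, 1)
L1 phototaxis: active, suppressor → wire = (-2, 1)
L2 grasp: active, suppressor → wire = (1, 1)
L3 seek_light: idle → wire stays (1, 1)
L4 escape: idle → wire stays (1, 1)
L5 wander: idle → wire stays (1, 1)
actuator = (1, 1)
last writer: layer 2 = grasp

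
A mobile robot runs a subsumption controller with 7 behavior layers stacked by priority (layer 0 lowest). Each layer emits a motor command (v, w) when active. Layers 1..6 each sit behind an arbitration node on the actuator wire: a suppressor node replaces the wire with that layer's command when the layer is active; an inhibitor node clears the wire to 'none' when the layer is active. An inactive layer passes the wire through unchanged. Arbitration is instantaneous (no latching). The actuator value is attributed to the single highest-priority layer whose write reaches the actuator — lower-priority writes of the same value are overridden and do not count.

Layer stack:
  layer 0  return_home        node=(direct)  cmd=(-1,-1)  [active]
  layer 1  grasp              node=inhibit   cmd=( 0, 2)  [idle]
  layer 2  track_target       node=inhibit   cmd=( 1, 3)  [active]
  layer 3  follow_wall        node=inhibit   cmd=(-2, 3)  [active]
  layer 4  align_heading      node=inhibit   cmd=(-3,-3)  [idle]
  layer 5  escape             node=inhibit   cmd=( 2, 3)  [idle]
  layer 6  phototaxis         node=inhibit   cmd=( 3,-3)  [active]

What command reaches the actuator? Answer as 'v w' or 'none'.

L0 return_home: active, feeds wire = (-1, -1)
L1 grasp: idle → wire stays (-1, -1)
L2 track_target: active, inhibitor → wire = none
L3 follow_wall: active, inhibitor → wire = none
L4 align_heading: idle → wire stays none
L5 escape: idle → wire stays none
L6 phototaxis: active, inhibitor → wire = none
actuator = none

none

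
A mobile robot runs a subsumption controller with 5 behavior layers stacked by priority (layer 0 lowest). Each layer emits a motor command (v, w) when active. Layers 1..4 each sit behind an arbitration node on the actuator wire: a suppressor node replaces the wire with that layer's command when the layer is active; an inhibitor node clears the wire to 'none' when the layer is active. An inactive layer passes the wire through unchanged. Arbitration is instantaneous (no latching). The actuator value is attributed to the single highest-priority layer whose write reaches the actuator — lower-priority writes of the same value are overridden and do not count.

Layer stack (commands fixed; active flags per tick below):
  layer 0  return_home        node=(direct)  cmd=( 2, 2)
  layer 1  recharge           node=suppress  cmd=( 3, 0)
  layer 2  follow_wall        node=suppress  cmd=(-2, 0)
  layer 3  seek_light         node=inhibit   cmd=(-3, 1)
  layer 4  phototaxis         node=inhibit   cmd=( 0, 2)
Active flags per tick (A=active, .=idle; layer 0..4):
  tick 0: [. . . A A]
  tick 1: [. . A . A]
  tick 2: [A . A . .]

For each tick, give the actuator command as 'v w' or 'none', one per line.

none
none
-2 0

tick 0:
  [0] return_home off; wire := none
  [1] recharge off; pass none
  [2] follow_wall off; pass none
  [3] seek_light on (inhibit); wire := none
  [4] phototaxis on (inhibit); wire := none
  output none
tick 1:
  [0] return_home off; wire := none
  [1] recharge off; pass none
  [2] follow_wall on (suppress); wire := (-2, 0)
  [3] seek_light off; pass (-2, 0)
  [4] phototaxis on (inhibit); wire := none
  output none
tick 2:
  [0] return_home on; wire := (2, 2)
  [1] recharge off; pass (2, 2)
  [2] follow_wall on (suppress); wire := (-2, 0)
  [3] seek_light off; pass (-2, 0)
  [4] phototaxis off; pass (-2, 0)
  output (-2, 0)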